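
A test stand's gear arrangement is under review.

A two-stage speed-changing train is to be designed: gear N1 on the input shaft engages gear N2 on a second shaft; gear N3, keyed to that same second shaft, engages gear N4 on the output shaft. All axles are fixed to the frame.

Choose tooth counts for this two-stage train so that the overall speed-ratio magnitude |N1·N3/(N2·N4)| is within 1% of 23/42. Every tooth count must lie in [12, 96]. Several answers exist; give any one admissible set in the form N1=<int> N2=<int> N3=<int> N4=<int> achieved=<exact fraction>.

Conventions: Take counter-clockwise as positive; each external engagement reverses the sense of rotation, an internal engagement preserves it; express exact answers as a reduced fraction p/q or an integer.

topology: fixed-axis compound train — 2 stages, target 23/42
target = 23/42 in lowest terms: an exact hit needs N1·N3 = k·23 and N2·N4 = k·42 for one integer k, every count in [12, 96]; additionally prefer no 1:1 stage (N1 ≠ N2, N3 ≠ N4)
k = 1…11: no 1:1-free in-range split of k·23 and k·42 into factor pairs; take k = 12
k = 12: N1·N3 = 276 = 12·23, N2·N4 = 504 = 42·12
achieved = 12·23/(42·12) = 23/42; |achieved − target| = 0 ≤ 23/4200 ✓

N1=12 N2=42 N3=23 N4=12 achieved=23/42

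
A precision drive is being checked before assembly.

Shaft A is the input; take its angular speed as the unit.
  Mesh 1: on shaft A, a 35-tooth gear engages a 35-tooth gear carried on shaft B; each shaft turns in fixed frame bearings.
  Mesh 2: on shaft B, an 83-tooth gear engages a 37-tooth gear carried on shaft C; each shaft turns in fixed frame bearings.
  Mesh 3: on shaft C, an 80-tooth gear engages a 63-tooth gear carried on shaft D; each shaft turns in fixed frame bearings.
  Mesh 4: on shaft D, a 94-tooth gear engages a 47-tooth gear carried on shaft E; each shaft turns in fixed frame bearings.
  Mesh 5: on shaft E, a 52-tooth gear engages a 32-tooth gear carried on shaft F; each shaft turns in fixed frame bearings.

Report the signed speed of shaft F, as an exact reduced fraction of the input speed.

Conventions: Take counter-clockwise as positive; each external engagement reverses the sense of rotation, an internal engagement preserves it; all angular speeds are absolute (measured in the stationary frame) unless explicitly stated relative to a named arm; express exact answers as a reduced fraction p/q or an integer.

-21580/2331

5-mesh fixed-axis compound train (all bearings frame-fixed)
mesh 1 [35T→35T]: |ω|/ω_in = 1×35/35 = 1, sense flips to −
mesh 2 [83T→37T]: |ω|/ω_in = 1×83/37 = 83/37, sense flips to +
mesh 3 [80T→63T]: |ω|/ω_in = (83/37)×80/63 = 6640/2331, sense flips to −
mesh 4 [94T→47T]: |ω|/ω_in = (6640/2331)×94/47 = 13280/2331, sense flips to +
mesh 5 [52T→32T]: |ω|/ω_in = (13280/2331)×52/32 = 21580/2331, sense flips to −
signed output speed (× input speed) = -21580/2331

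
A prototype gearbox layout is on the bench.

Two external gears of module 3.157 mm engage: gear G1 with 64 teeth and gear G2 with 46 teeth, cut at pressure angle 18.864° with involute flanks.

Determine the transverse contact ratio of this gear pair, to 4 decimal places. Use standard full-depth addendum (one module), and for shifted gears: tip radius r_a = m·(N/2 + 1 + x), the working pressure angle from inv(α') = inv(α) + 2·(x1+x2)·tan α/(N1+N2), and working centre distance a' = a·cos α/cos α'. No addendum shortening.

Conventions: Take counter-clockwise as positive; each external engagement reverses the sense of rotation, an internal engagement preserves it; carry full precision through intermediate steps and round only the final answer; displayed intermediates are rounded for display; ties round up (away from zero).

topology: single-mesh involute geometry — m = 3.157, 64T/46T pair
base radii: r_b1 = 95.597869, r_b2 = 68.710968
tip radii: r_a1 = 104.181000, r_a2 = 75.768000
no profile shift: α' = α, a' = a
action lengths: √(r_a1²−r_b1²) = 41.409276, √(r_a2²−r_b2²) = 31.931061
base pitch p_b = π·m·cos α = 9.385299
CR = (41.409276 + 31.931061 − 173.635000·sin 18.86400°)/9.385299 = 1.832671
contact ratio ≈ 1.8327

1.8327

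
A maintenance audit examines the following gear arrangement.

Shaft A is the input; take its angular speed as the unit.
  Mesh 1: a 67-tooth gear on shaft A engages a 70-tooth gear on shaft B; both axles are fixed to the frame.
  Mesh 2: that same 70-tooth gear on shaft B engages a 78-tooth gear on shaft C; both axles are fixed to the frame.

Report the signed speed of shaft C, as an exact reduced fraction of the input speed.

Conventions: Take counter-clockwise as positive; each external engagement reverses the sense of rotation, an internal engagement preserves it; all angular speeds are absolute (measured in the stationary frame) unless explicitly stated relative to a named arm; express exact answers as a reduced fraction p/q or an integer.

2-mesh fixed-axis compound train (all bearings frame-fixed)
mesh 1 [67T→70T]: |ω|/ω_in = 1×67/70 = 67/70, sense flips to −
mesh 2 [70T→78T]: |ω|/ω_in = (67/70)×70/78 = 67/78, sense flips to +
signed output speed (× input speed) = 67/78

67/78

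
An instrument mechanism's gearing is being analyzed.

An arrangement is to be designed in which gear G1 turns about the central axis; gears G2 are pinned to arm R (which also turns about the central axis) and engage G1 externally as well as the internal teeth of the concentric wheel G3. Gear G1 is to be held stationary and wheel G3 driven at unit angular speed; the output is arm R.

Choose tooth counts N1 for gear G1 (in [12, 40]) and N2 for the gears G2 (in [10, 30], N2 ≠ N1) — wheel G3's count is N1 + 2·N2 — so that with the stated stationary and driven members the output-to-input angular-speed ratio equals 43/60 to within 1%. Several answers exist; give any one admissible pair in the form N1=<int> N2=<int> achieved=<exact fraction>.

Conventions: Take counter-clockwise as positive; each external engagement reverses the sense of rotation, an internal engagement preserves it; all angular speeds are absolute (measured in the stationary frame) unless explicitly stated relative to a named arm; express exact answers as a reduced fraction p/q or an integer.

class = planetary set [ratio 43/60 wanted; Willis about the carrier]
Willis with ω_sun = 0: ω_arm/ω_ring = N3/(N1+N3); set equal to 43/60  ⇒  N3/N1 = (43/60)/(1 − 43/60) = 43/17
N3 = N1 + 2·N2  ⇒  N2/N1 = (N3/N1 − 1)/2 = (43/17 − 1)/2 = 13/17
smallest multiple with N1 ≥ 12 and N2 ≥ 10: k = 1  ⇒  N1 = 1·17 = 17, N2 = 1·13 = 13 (N1 ≤ 40, N2 ≤ 30, N2 ≠ N1 ✓), N3 = 17 + 2·13 = 43
check: N3/(N1+N3) with N1 = 17, N3 = 43 gives 43/60; |achieved − target| = 0 ≤ 43/6000 ✓

N1=17 N2=13 achieved=43/60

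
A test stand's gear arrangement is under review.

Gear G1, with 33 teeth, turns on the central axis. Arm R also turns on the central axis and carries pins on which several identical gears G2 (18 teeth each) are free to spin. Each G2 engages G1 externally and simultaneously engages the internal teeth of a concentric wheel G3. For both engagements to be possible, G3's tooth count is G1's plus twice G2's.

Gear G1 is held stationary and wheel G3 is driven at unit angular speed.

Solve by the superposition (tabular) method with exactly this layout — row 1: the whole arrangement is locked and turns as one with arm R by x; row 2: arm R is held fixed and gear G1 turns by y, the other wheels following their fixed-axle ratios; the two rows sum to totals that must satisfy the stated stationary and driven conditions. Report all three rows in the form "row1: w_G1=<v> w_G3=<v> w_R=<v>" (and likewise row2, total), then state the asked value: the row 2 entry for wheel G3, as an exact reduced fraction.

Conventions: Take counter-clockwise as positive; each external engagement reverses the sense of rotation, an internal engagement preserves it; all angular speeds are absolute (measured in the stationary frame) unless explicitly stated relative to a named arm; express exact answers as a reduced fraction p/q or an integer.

row1: w_G1=23/34 w_G3=23/34 w_R=23/34
row2: w_G1=-23/34 w_G3=11/34 w_R=0
total: w_G1=0 w_G3=1 w_R=23/34
asked value: 11/34

class = planetary set [G3 = 33+2·18 = 69; Willis about the carrier]
superposition row 1 [locked train]: every member turns x
row 2 (arm held, sun turns y): ω_ring = −(33/69)·y, ω_arm = 0
boundary: total ω_sun = x + y = 0 and total ω_ring = x − (33/69)·y = 1  ⇒  y = -23/34, x = 23/34
row 2 ring = −(33/69)·(-23/34) = 11/34
totals (row 1 + row 2): sun 23/34 + (-23/34) = 0, ring 23/34 + 11/34 = 1, arm 23/34 + 0 = 23/34
asked cell (row2, ring) = 11/34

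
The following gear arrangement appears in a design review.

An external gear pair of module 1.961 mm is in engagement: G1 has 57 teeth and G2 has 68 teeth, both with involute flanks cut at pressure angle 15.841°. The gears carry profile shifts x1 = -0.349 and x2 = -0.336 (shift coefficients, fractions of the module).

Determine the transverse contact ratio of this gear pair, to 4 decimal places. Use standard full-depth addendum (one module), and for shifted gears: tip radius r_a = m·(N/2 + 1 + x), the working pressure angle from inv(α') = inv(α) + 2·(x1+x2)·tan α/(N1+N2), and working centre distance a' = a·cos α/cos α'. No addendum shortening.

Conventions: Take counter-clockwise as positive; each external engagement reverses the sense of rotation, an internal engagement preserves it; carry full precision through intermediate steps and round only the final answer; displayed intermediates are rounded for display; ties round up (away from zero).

2.4106

class = single-mesh tooth geometry [involute pair 57T × 68T, m = 1.961]
base radii: r_b1 = 53.766017, r_b2 = 64.141915
tip radii: r_a1 = 57.165111, r_a2 = 67.976104
inv(α') = inv(15.841°) + 2·(-0.349-0.336)·tan α/(57+68) = 0.00415707  ⇒  α' = 13.19234°
a' = a·cos α / cos α' = 122.5625·cos 15.841°/cos 13.19234° = 121.103935
action lengths: √(r_a1²−r_b1²) = 19.418169, √(r_a2²−r_b2²) = 22.507008
base pitch p_b = π·m·cos α = 5.926699
CR = (19.418169 + 22.507008 − 121.103935·sin 13.19234°)/5.926699 = 2.410575
contact ratio ≈ 2.4106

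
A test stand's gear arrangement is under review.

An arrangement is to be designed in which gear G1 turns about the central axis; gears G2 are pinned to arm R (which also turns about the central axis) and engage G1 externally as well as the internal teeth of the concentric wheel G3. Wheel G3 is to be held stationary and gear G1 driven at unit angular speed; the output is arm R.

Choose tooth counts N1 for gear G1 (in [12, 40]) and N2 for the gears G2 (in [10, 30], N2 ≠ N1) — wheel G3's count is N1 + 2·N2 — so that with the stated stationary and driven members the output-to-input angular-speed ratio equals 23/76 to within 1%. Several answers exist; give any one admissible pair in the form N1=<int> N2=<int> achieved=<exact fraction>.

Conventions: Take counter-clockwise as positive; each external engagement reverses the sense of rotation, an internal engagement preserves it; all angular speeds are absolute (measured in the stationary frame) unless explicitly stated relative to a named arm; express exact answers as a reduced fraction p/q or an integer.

N1=23 N2=15 achieved=23/76

design class (target 23/76): planetary set
Willis with ω_ring = 0: ω_arm/ω_sun = N1/(N1+N3); set equal to 23/76  ⇒  N3/N1 = 1/(23/76) − 1 = 53/23
N3 = N1 + 2·N2  ⇒  N2/N1 = (N3/N1 − 1)/2 = (53/23 − 1)/2 = 15/23
smallest multiple with N1 ≥ 12 and N2 ≥ 10: k = 1  ⇒  N1 = 1·23 = 23, N2 = 1·15 = 15 (N1 ≤ 40, N2 ≤ 30, N2 ≠ N1 ✓), N3 = 23 + 2·15 = 53
check: N1/(N1+N3) with N1 = 23, N3 = 53 gives 23/76; |achieved − target| = 0 ≤ 23/7600 ✓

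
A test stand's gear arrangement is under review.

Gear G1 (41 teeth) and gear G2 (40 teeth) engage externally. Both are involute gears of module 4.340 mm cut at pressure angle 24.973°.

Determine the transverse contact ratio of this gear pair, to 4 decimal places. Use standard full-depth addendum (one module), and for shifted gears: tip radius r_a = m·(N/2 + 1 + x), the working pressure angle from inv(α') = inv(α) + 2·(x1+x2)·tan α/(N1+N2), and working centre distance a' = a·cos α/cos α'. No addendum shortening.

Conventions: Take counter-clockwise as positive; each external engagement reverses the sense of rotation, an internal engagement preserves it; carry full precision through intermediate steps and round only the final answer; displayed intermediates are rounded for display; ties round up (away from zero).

1.5137

single-mesh involute tooth geometry (41T engaging 40T at module 4.340)
base radii: r_b1 = 80.651914, r_b2 = 78.684794
tip radii: r_a1 = 93.310000, r_a2 = 91.140000
no profile shift: α' = α, a' = a
action lengths: √(r_a1²−r_b1²) = 46.925738, √(r_a2²−r_b2²) = 45.991334
base pitch p_b = π·m·cos α = 12.359779
CR = (46.925738 + 45.991334 − 175.770000·sin 24.97300°)/12.359779 = 1.513663
contact ratio ≈ 1.5137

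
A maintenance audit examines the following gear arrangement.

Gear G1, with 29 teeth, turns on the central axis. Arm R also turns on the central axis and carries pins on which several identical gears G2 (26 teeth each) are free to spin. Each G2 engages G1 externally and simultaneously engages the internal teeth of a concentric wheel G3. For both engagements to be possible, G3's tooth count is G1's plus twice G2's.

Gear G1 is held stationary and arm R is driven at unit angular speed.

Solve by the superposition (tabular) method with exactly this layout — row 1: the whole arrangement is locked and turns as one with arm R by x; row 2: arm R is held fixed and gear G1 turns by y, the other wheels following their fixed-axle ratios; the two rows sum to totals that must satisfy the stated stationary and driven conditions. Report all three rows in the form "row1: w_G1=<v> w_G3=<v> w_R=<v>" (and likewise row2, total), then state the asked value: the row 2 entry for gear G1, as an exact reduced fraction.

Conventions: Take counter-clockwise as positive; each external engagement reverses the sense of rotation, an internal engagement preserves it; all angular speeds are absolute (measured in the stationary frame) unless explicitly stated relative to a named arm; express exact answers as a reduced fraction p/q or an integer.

row1: w_G1=1 w_G3=1 w_R=1
row2: w_G1=-1 w_G3=29/81 w_R=0
total: w_G1=0 w_G3=110/81 w_R=1
asked value: -1

recognized (axles ride arm R): planetary set, 29/26/81 teeth
superposition row 1 [locked train]: every member turns x
row 2 (arm held, sun turns y): ω_ring = −(29/81)·y, ω_arm = 0
boundary: total ω_sun = x + y = 0 and total ω_arm = x = 1  ⇒  y = -1, x = 1
row 2 ring = −(29/81)·(-1) = 29/81
totals (row 1 + row 2): sun 1 + (-1) = 0, ring 1 + 29/81 = 110/81, arm 1 + 0 = 1
asked cell (row2, sun) = -1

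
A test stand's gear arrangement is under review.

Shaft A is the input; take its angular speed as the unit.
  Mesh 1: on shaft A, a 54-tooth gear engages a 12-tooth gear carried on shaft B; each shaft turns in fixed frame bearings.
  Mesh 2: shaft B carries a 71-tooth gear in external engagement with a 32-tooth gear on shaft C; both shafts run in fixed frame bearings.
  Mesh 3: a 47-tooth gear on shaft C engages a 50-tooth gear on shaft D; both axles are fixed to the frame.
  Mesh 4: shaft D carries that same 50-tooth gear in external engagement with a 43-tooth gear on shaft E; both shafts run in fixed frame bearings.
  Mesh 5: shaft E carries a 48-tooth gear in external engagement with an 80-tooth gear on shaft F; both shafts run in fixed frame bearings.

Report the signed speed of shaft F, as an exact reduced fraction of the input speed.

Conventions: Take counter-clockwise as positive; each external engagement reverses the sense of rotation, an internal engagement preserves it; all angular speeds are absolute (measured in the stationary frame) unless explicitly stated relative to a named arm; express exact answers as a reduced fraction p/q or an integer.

5-mesh fixed-axis compound train (all bearings frame-fixed)
mesh 1 [54T→12T]: |ω|/ω_in = 1×54/12 = 9/2, sense flips to −
mesh 2 [71T→32T]: |ω|/ω_in = (9/2)×71/32 = 639/64, sense flips to +
mesh 3 [47T→50T]: |ω|/ω_in = (639/64)×47/50 = 30033/3200, sense flips to −
mesh 4 [50T→43T]: |ω|/ω_in = (30033/3200)×50/43 = 30033/2752, sense flips to +
mesh 5 [48T→80T]: |ω|/ω_in = (30033/2752)×48/80 = 90099/13760, sense flips to −
signed output speed (× input speed) = -90099/13760

-90099/13760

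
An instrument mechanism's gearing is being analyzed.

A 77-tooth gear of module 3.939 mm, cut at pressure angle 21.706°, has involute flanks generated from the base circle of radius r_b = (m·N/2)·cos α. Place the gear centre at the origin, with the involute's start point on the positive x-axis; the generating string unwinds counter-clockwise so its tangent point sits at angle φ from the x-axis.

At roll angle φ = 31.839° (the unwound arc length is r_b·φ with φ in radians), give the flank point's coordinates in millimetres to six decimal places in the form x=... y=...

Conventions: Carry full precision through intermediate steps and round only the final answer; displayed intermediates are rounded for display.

x=161.002168 y=7.813125

topology: single-mesh involute geometry — m = 3.939, N = 77
pitch radius r_p = m·N/2 = 3.939·77/2 = 151.651500
base radius r_b = r_p·cos α = 151.651500·cos 21.706° = 140.898475
roll angle φ = 31.839° = 0.55569538 rad
x = r_b·(cos φ + φ·sin φ) = 161.002168
y = r_b·(sin φ − φ·cos φ) = 7.813125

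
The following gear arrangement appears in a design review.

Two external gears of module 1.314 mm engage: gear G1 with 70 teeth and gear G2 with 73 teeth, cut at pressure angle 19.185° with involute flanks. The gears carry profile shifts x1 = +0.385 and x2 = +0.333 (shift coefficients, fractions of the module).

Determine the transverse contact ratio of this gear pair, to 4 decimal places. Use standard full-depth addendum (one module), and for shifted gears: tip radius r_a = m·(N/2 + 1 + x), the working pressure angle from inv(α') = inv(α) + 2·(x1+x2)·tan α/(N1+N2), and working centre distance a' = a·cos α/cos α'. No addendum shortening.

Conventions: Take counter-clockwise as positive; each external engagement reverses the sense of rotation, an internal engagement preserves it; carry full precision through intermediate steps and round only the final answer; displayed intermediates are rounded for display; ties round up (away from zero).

recognized (one external pair, fixed centres): single-mesh tooth geometry, m = 1.314, N1 = 70, N2 = 73
base radii: r_b1 = 43.435827, r_b2 = 45.297363
tip radii: r_a1 = 47.809890, r_a2 = 49.712562
inv(α') = inv(19.185°) + 2·(+0.385+0.333)·tan α/(70+73) = 0.01659594  ⇒  α' = 20.70425°
a' = a·cos α / cos α' = 93.9510·cos 19.185°/cos 20.70425° = 94.859416
action lengths: √(r_a1²−r_b1²) = 19.977850, √(r_a2²−r_b2²) = 20.481400
base pitch p_b = π·m·cos α = 3.898791
CR = (19.977850 + 20.481400 − 94.859416·sin 20.70425°)/3.898791 = 1.775488
contact ratio ≈ 1.7755

1.7755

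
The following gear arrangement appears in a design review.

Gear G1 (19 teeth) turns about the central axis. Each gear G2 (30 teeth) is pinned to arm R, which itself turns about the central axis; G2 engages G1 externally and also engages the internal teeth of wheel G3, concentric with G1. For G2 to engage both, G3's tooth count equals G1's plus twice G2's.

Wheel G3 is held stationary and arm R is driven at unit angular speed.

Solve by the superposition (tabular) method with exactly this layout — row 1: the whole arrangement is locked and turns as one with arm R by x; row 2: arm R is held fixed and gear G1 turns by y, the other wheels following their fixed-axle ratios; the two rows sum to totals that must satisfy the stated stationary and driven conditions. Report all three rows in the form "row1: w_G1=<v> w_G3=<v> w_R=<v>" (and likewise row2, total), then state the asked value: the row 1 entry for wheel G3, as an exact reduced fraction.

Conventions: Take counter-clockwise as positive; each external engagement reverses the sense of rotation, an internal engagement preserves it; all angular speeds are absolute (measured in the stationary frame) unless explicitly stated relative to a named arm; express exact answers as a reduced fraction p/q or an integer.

recognized (axles ride arm R): planetary set, 19/30/79 teeth
row 1: whole set turns with the arm by x
row 2 (arm held, sun turns y): ω_ring = −(19/79)·y, ω_arm = 0
boundary: total ω_ring = x − (19/79)·y = 0 and total ω_arm = x = 1  ⇒  y = 79/19, x = 1
row 2 ring = −(19/79)·79/19 = -1
totals (row 1 + row 2): sun 1 + 79/19 = 98/19, ring 1 + (-1) = 0, arm 1 + 0 = 1
asked cell (row1, ring) = 1

row1: w_G1=1 w_G3=1 w_R=1
row2: w_G1=79/19 w_G3=-1 w_R=0
total: w_G1=98/19 w_G3=0 w_R=1
asked value: 1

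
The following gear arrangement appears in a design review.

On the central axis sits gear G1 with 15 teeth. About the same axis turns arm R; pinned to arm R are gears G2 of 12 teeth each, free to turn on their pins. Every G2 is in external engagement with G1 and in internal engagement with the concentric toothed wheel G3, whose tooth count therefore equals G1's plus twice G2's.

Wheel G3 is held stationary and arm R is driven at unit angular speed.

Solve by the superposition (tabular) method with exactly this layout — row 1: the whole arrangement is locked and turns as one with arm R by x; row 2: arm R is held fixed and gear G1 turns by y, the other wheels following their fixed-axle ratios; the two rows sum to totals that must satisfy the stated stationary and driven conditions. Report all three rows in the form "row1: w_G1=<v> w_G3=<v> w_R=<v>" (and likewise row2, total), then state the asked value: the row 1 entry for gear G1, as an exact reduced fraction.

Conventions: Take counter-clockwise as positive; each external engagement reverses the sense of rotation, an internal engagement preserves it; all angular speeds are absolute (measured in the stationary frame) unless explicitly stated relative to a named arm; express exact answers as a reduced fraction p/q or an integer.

topology: planetary set — G1 15T / G2 12T / G3 39T, arm = carrier (Willis)
row 1 — lock + rotate with arm: ω_sun = ω_ring = ω_arm = x
row 2 — arm fixed, fixed-axis ratios: sun y, ring −(15/39)·y, arm 0
boundary: total ω_ring = x − (15/39)·y = 0 and total ω_arm = x = 1  ⇒  y = 13/5, x = 1
row 2 ring = −(15/39)·13/5 = -1
totals (row 1 + row 2): sun 1 + 13/5 = 18/5, ring 1 + (-1) = 0, arm 1 + 0 = 1
asked cell (row1, sun) = 1

row1: w_G1=1 w_G3=1 w_R=1
row2: w_G1=13/5 w_G3=-1 w_R=0
total: w_G1=18/5 w_G3=0 w_R=1
asked value: 1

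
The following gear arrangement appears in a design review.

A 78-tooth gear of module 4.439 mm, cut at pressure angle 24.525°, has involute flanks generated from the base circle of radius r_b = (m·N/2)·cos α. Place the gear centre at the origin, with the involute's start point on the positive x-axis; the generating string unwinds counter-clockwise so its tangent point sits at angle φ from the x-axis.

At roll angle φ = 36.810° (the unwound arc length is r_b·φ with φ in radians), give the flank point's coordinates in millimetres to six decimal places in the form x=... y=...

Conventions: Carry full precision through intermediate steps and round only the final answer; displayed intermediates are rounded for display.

x=186.728575 y=13.355559

recognized (one wheel, involute flank): single-mesh tooth geometry, m = 4.439, N = 78
pitch radius r_p = m·N/2 = 4.439·78/2 = 173.121000
base radius r_b = r_p·cos α = 173.121000·cos 24.525° = 157.502065
roll angle φ = 36.810° = 0.64245570 rad
x = r_b·(cos φ + φ·sin φ) = 186.728575
y = r_b·(sin φ − φ·cos φ) = 13.355559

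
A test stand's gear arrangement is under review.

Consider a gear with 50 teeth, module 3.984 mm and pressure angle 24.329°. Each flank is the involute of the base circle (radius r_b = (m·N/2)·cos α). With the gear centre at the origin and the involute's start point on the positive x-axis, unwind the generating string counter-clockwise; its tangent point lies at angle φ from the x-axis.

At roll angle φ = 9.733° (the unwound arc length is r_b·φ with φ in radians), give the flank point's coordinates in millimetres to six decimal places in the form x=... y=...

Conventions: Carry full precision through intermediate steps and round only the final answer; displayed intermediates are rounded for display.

x=92.055028 y=0.147866

single-mesh involute tooth geometry (50T wheel at module 3.984)
pitch radius r_p = m·N/2 = 3.984·50/2 = 99.600000
base radius r_b = r_p·cos α = 99.600000·cos 24.329° = 90.755009
roll angle φ = 9.733° = 0.16987290 rad
x = r_b·(cos φ + φ·sin φ) = 92.055028
y = r_b·(sin φ − φ·cos φ) = 0.147866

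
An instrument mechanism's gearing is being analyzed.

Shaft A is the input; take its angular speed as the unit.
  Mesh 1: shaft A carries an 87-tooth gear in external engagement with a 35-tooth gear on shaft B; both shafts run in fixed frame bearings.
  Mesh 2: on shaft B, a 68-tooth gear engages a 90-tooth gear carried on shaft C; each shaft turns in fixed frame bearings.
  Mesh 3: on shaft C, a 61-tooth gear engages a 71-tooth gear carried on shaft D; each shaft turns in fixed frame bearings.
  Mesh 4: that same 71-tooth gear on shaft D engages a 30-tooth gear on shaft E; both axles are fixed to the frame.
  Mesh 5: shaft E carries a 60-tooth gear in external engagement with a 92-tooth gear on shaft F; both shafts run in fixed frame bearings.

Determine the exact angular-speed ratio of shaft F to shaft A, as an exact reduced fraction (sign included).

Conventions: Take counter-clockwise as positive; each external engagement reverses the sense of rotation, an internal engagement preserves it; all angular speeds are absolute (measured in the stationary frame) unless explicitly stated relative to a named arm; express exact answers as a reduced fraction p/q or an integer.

-30073/12075

class = fixed-axis compound train [5 meshes; 5 ratios multiply, 5 sense flips]
mesh 1 [87T→35T]: running ratio 87/35, sense −
mesh 2 [68T→90T]: running ratio 986/525, sense +
mesh 3 [61T→71T]: running ratio 60146/37275, sense −
mesh 4 [71T→30T]: running ratio 30073/7875, sense +
mesh 5 [60T→92T]: running ratio 30073/12075, sense −
ω_out/ω_in = -30073/12075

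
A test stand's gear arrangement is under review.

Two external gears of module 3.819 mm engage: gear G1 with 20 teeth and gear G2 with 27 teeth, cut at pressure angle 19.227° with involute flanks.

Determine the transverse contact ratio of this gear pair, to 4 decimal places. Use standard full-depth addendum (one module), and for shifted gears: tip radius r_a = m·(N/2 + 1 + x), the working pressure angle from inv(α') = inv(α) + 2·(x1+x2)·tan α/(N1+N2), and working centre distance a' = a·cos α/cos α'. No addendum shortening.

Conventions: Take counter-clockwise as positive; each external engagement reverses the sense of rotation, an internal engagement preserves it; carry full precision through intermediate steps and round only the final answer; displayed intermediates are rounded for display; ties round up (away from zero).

class = single-mesh tooth geometry [involute pair 20T × 27T, m = 3.819]
base radii: r_b1 = 36.059811, r_b2 = 48.680745
tip radii: r_a1 = 42.009000, r_a2 = 55.375500
no profile shift: α' = α, a' = a
action lengths: √(r_a1²−r_b1²) = 21.551012, √(r_a2²−r_b2²) = 26.393770
base pitch p_b = π·m·cos α = 11.328524
CR = (21.551012 + 26.393770 − 89.746500·sin 19.22700°)/11.328524 = 1.623355
contact ratio ≈ 1.6234

1.6234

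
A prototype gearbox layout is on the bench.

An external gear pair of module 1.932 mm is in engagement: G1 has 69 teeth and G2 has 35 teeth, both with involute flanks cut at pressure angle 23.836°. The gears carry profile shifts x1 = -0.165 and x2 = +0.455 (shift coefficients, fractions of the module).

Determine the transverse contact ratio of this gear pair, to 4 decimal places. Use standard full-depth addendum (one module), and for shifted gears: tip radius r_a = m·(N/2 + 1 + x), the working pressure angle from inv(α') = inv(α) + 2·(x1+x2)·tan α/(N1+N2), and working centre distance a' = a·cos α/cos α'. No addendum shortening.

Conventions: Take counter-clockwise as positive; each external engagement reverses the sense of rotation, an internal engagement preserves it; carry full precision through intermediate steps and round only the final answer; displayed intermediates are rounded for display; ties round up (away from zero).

recognized (one external pair, fixed centres): single-mesh tooth geometry, m = 1.932, N1 = 69, N2 = 35
base radii: r_b1 = 60.968809, r_b2 = 30.926208
tip radii: r_a1 = 68.267220, r_a2 = 36.621060
inv(α') = inv(23.836°) + 2·(-0.165+0.455)·tan α/(69+35) = 0.02825053  ⇒  α' = 24.53579°
a' = a·cos α / cos α' = 100.4640·cos 23.836°/cos 24.53579° = 101.016607
action lengths: √(r_a1²−r_b1²) = 30.711848, √(r_a2²−r_b2²) = 19.613050
base pitch p_b = π·m·cos α = 5.551860
CR = (30.711848 + 19.613050 − 101.016607·sin 24.53579°)/5.551860 = 1.508789
contact ratio ≈ 1.5088

1.5088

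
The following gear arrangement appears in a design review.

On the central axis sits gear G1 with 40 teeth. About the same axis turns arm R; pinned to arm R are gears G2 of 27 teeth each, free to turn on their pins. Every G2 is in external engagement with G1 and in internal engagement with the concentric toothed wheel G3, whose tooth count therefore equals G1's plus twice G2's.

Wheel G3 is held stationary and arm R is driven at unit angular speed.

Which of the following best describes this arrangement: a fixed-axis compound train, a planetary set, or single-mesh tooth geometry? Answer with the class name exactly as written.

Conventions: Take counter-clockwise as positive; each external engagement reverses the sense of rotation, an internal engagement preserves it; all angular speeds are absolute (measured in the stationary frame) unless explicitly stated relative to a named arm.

planetary set

recognized (axles ride arm R): planetary set, 40/27/94 teeth
classification: planetary set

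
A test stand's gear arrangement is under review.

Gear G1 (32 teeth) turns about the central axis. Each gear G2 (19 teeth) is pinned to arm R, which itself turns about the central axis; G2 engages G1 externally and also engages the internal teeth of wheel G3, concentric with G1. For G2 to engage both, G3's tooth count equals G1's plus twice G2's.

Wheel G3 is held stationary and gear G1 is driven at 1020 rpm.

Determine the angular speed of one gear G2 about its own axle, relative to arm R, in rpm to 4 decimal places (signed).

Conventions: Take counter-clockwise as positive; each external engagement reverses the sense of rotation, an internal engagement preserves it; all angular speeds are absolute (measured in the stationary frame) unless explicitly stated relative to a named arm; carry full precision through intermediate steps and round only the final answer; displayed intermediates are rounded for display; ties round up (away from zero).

-1178.9474 rpm

planetary set (32T centre, 19T on arm, 70T internal) — Willis relation
normalise by the input: solve with ω_sun = 1, then scale by 1020 rpm
ring teeth: 32 + 2·19 = 70
32(ω_sun−ω_arm) = −70(ω_ring−ω_arm),  ω_ring = 0, ω_sun = 1
32(1−ω_arm) = −70(0−ω_arm)  ⇒  102·ω_arm = 32  ⇒  ω_arm = 16/51
sun–planet mesh: 32·(1−16/51) = −19·(ω_p−ω_arm)  ⇒  ω_p−ω_arm = -1120/969
scale: ω_p−ω_arm = -1120/969 × 1020 rpm = -1178.9474 rpm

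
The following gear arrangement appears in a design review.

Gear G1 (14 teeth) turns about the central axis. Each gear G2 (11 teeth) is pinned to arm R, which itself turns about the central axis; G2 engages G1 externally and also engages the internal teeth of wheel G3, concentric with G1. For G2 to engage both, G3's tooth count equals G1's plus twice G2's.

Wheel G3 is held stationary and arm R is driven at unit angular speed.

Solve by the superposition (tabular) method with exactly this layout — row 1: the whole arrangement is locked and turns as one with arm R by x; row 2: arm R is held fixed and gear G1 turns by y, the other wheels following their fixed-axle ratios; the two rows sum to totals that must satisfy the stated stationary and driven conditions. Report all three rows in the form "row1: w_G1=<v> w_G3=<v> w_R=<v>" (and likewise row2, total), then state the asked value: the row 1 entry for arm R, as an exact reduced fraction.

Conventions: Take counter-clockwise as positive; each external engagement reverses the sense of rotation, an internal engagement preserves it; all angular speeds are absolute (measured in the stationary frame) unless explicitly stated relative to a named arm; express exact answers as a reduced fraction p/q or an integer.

row1: w_G1=1 w_G3=1 w_R=1
row2: w_G1=18/7 w_G3=-1 w_R=0
total: w_G1=25/7 w_G3=0 w_R=1
asked value: 1

recognized (axles ride arm R): planetary set, 14/11/36 teeth
row 1 (train locked, turned with arm): all members turn x
superposition row 2 [arm held]: sun y, ring −(14/36)·y, arm 0
boundary: total ω_ring = x − (14/36)·y = 0 and total ω_arm = x = 1  ⇒  y = 18/7, x = 1
row 2 ring = −(14/36)·18/7 = -1
totals (row 1 + row 2): sun 1 + 18/7 = 25/7, ring 1 + (-1) = 0, arm 1 + 0 = 1
asked cell (row1, arm) = 1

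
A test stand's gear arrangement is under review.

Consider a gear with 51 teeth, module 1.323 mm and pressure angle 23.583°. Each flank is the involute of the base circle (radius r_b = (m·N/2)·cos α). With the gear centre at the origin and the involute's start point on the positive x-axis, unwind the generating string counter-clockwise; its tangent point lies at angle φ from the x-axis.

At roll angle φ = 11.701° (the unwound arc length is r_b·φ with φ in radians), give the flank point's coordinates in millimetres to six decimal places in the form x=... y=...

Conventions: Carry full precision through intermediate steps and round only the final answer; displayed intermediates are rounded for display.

class = single-mesh tooth geometry [base-circle involute, m = 1.323, 51T]
pitch radius r_p = m·N/2 = 1.323·51/2 = 33.736500
base radius r_b = r_p·cos α = 33.736500·cos 23.583° = 30.918877
roll angle φ = 11.701° = 0.20422098 rad
x = r_b·(cos φ + φ·sin φ) = 31.556925
y = r_b·(sin φ − φ·cos φ) = 0.087416

x=31.556925 y=0.087416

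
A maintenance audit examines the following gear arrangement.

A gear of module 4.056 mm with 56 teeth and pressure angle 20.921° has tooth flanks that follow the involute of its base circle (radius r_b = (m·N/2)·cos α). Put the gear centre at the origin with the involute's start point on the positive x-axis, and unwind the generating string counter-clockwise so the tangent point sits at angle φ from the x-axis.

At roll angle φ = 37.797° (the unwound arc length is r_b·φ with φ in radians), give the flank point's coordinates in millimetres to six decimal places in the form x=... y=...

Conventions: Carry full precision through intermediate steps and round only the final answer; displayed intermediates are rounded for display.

recognized (one wheel, involute flank): single-mesh tooth geometry, m = 4.056, N = 56
pitch radius r_p = m·N/2 = 4.056·56/2 = 113.568000
base radius r_b = r_p·cos α = 113.568000·cos 20.921° = 106.080877
roll angle φ = 37.797° = 0.65968210 rad
x = r_b·(cos φ + φ·sin φ) = 126.711871
y = r_b·(sin φ − φ·cos φ) = 9.716308

x=126.711871 y=9.716308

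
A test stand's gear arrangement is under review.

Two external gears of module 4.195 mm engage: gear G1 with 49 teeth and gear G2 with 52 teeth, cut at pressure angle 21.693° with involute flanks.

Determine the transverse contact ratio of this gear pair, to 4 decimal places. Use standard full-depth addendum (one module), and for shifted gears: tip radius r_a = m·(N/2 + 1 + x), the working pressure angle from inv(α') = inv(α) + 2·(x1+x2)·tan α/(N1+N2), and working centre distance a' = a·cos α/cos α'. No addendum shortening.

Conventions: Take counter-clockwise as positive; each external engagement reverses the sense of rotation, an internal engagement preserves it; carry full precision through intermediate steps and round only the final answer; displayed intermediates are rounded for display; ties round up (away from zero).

1.6717

class = single-mesh tooth geometry [involute pair 49T × 52T, m = 4.195]
base radii: r_b1 = 95.498565, r_b2 = 101.345416
tip radii: r_a1 = 106.972500, r_a2 = 113.265000
no profile shift: α' = α, a' = a
action lengths: √(r_a1²−r_b1²) = 48.198961, √(r_a2²−r_b2²) = 50.577336
base pitch p_b = π·m·cos α = 12.245616
CR = (48.198961 + 50.577336 − 211.847500·sin 21.69300°)/12.245616 = 1.671653
contact ratio ≈ 1.6717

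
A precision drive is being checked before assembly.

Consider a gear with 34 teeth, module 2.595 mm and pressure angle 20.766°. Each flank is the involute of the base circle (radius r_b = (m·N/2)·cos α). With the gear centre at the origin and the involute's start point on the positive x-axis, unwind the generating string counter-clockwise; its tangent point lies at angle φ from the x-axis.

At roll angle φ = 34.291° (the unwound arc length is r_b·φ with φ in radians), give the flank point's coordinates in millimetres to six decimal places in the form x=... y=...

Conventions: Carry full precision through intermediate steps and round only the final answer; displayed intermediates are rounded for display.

x=47.988171 y=2.843345

recognized (one wheel, involute flank): single-mesh tooth geometry, m = 2.595, N = 34
pitch radius r_p = m·N/2 = 2.595·34/2 = 44.115000
base radius r_b = r_p·cos α = 44.115000·cos 20.766° = 41.249124
roll angle φ = 34.291° = 0.59849085 rad
x = r_b·(cos φ + φ·sin φ) = 47.988171
y = r_b·(sin φ − φ·cos φ) = 2.843345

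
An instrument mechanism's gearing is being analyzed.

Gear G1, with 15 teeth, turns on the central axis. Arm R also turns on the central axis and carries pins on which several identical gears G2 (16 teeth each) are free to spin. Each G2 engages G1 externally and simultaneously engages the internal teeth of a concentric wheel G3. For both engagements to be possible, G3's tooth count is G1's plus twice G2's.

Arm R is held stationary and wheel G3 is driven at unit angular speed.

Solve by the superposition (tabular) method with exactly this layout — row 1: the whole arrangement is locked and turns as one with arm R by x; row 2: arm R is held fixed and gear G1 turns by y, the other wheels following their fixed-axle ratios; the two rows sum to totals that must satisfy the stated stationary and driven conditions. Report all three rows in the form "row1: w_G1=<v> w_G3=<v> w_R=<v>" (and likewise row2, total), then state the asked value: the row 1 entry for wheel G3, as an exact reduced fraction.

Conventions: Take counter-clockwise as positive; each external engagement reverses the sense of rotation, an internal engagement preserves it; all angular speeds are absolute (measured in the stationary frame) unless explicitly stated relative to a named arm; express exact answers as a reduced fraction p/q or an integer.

planetary set (15T centre, 16T on arm, 47T internal) — Willis relation
row 1 — lock + rotate with arm: ω_sun = ω_ring = ω_arm = x
row 2 (arm held, sun turns y): ω_ring = −(15/47)·y, ω_arm = 0
boundary: total ω_arm = x = 0 and total ω_ring = x − (15/47)·y = 1  ⇒  y = -47/15, x = 0
row 2 ring = −(15/47)·(-47/15) = 1
totals (row 1 + row 2): sun 0 + (-47/15) = -47/15, ring 0 + 1 = 1, arm 0 + 0 = 0
asked cell (row1, ring) = 0

row1: w_G1=0 w_G3=0 w_R=0
row2: w_G1=-47/15 w_G3=1 w_R=0
total: w_G1=-47/15 w_G3=1 w_R=0
asked value: 0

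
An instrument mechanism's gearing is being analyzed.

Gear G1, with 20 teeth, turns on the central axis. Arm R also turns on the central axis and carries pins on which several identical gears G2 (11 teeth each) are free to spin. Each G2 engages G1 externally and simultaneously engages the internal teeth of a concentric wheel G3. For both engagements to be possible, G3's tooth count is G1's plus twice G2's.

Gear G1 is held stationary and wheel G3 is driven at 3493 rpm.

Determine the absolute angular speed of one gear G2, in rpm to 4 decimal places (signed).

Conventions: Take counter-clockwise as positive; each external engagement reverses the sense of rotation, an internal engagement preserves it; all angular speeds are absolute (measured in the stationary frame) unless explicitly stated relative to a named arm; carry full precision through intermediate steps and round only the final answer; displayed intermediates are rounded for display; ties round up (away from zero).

+6668.4545 rpm

topology: planetary set — G1 20T / G2 11T / G3 42T, arm = carrier (Willis)
normalise by the input: solve with ω_ring = 1, then scale by 3493 rpm
ring teeth: 20 + 2·11 = 42
20(ω_sun−ω_arm) = −42(ω_ring−ω_arm),  ω_sun = 0, ω_ring = 1
20(0−ω_arm) = −42(1−ω_arm)  ⇒  62·ω_arm = 42  ⇒  ω_arm = 21/31
sun–planet mesh: 20·(0−21/31) = −11·(ω_p−ω_arm)  ⇒  ω_p−ω_arm = 420/341
ω_p = 21/31 + 420/341 = 21/11
scale: ω_p = 21/11 × 3493 rpm = +6668.4545 rpm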